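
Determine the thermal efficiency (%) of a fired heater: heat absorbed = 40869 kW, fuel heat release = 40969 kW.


Furnace efficiency = Q_absorbed / Q_fuel * 100
= 40869 / 40969 * 100 = 99.76

99.76 %


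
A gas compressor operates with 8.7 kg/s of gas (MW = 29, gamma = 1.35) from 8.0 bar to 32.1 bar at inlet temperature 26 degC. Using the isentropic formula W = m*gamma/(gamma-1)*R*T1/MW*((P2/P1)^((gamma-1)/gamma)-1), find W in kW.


Isentropic work: W = m*(gamma/(gamma-1))*(R*T1/MW)*((P2/P1)^((gamma-1)/gamma) - 1)
T1 = 26 + 273.15 = 299.15 K
Pressure ratio = 32.1 / 8.0 = 4.0125
Exponent = (1.35 - 1)/1.35 = 0.259259
(P2/P1)^exp - 1 = 4.0125^0.259259 - 1 = 0.433642
W = 8.7 * 1.35 / 0.35 * 8.314 * 299.15 / 29 * 0.433642 = 1248

1248 kW


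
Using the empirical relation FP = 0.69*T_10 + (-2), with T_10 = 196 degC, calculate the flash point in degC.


FP = 0.69 * 196 + (-2) = 133.24

133.24 degC


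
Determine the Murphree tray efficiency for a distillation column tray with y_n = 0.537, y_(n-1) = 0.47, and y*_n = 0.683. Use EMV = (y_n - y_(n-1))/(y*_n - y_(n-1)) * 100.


Murphree vapor efficiency: EMV = (y_n - y_(n-1)) / (y*_n - y_(n-1)) * 100
EMV = (0.537 - 0.47) / (0.683 - 0.47) * 100 = 0.067 / 0.213 * 100 = 31.46

31.46 %


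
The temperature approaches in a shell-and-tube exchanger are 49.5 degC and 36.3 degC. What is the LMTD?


LMTD = (dT1 - dT2) / ln(dT1/dT2)
= (49.5 - 36.3) / ln(49.5 / 36.3) = 13.2 / 0.310155 = 42.56

42.56 degC


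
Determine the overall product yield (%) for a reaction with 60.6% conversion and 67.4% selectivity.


Overall yield = conversion (%) * selectivity (%) / 100
Conversion = 60.6%, Selectivity = 67.4%
Y = 60.6 * 67.4 / 100
= 40.8444 %

40.8444 %


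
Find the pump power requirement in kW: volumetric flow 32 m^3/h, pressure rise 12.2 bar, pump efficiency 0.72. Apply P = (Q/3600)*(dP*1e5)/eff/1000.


Q = 32 / 3600 = 0.00888889 m^3/s
P = 0.00888889 * (12.2 * 1e5) / 0.72 / 1000 = 15.06

15.06 kW


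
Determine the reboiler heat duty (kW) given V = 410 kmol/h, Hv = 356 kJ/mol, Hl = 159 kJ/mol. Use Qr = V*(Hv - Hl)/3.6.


Qr = 410 * (356 - 159) / 3.6 = 410 * 197 / 3.6 = 22440

22440 kW


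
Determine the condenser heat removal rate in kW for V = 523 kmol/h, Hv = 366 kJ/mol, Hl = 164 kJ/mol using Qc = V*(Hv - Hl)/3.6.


Qc = 523 * (366 - 164) / 3.6 = 523 * 202 / 3.6 = 29350

29350 kW


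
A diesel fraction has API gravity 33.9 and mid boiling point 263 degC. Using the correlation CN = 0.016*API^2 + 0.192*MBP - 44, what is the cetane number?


CN = 0.016 * 33.9^2 + 0.192 * 263 - 44
CN = 18.38736 + 50.496 - 44 = 24.88336

24.88336


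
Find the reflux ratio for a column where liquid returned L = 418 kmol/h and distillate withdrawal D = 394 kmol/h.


Reflux ratio definition: R = L / D (liquid returned / distillate withdrawn)
L = 418 kmol/h, D = 394 kmol/h
R = 418 / 394 = 1.061

1.061


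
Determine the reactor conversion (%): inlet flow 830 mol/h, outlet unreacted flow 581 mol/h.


X = (F_in - F_out) / F_in * 100
Moles reacted = 830 - 581 = 249
X = 249 / 830 * 100
= 0.3000 * 100
= 30.00 %

30.00 %


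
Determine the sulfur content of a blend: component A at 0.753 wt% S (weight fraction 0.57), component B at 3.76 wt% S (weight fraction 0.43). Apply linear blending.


Linear sulfur blending: S_blend = x1*S1 + x2*S2
Contribution 1: 0.57 * 0.753 = 0.42921 wt%
Contribution 2: 0.43 * 3.76 = 1.6168 wt%
S_blend = 0.42921 + 1.6168 = 2.04601

2.04601 wt%


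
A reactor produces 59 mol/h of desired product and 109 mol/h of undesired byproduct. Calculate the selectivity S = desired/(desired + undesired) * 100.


Selectivity = desired / (desired + undesired) * 100
Total products = 59 + 109 = 168 mol/h
S = 59 / 168 * 100
= 0.3512 * 100
= 35.12 %

35.12 %


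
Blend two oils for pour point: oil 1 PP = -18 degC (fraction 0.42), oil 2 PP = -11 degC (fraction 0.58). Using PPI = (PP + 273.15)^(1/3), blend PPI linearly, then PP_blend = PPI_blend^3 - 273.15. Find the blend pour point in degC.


PPI_1 = (-18 + 273.15)^(1/3) = 6.342569
PPI_2 = (-11 + 273.15)^(1/3) = 6.400049
PPI_blend = 0.42 * 6.342569 + 0.58 * 6.400049 = 6.375907
PP_blend = 6.375907^3 - 273.15 = 259.1946 - 273.15 = -13.96

-13.96 degC


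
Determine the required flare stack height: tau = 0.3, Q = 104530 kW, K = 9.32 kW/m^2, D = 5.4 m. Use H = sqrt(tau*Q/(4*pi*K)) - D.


tau*Q/(4*pi*K) = 0.3 * 104530 / (4 * pi * 9.32) = 267.754
sqrt(267.754) = 16.3632
H = 16.3632 - 5.4 = 10.96

10.96 m


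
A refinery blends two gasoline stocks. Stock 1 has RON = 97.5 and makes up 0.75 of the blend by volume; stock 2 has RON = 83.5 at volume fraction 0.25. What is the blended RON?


Linear blending: RON_blend = sum(vi * RONi)
Contribution 1: 0.75 * 97.5 = 73.125
Contribution 2: 0.25 * 83.5 = 20.875
RON_blend = 73.125 + 20.875 = 94

94


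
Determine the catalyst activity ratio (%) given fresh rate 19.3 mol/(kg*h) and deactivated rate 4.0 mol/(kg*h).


Activity (%) = (rate_used / rate_fresh) * 100
rate_used = 4.0, rate_fresh = 19.3
= (4.0 / 19.3) * 100
= 0.2073 * 100 = 20.73

20.73 %


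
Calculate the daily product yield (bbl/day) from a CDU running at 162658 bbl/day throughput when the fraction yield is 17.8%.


Crude throughput = 162658 bbl/day
Fraction yield = 17.8%
yield = throughput * fraction / 100
yield = 162658 * 17.8 / 100 = 28953.124

28953.124 bbl/day


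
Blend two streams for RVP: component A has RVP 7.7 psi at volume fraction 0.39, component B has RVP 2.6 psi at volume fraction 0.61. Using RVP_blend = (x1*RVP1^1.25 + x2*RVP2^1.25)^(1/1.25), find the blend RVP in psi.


Chevron index: RVP_blend = (sum xi*RVPi^1.25)^(1/1.25)
RVP^1.25 terms: 0.39 * 7.7^1.25 + 0.61 * 2.6^1.25 = 7.01634
RVP_blend = 7.01634^(1/1.25) = 4.752

4.752 psi


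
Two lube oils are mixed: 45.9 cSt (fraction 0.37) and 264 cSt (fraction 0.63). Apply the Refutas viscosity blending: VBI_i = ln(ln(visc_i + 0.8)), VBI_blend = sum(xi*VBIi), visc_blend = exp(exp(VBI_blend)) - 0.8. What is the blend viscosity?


Refutas method: VBN_i = 14.534*ln(ln(visc_i + 0.8)) + 10.975, blended linearly by mass fraction; since VBN is linear in VBI_i = ln(ln(visc_i + 0.8)) and the fractions sum to 1, blend VBI directly: visc = exp(exp(VBI_blend)) - 0.8
VBI_1 = ln(ln(45.9 + 0.8)) = 1.34645
VBI_2 = ln(ln(264 + 0.8)) = 1.71901
VBI_blend = 0.37 * 1.34645 + 0.63 * 1.71901 = 1.58116
visc_blend = exp(exp(1.58116)) - 0.8 = 128.3

128.3 cSt


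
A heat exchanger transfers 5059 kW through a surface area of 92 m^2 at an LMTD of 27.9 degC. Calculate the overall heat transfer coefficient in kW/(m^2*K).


From Q = U*A*LMTD, U = Q / (A * LMTD)
U = 5059 / (92 * 27.9) = 5059 / 2566.8 = 1.971

1.971 kW/(m^2*K)


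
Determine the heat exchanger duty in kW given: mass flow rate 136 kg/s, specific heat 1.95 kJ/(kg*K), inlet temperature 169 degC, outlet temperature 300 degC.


Q = m_dot * cp * delta_T
delta_T = 300 - 169 = 131 K
Q = 136 * 1.95 * 131
= 265.2 * 131
= 34741.2 kW

34741.2 kW


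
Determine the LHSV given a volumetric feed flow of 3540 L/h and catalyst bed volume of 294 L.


LHSV = volumetric feed rate / catalyst volume
= 3540 L/h / 294 L
= 12.04 h^-1

12.04 h^-1


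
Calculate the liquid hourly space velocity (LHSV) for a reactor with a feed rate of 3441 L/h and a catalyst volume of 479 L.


LHSV = volumetric feed rate / catalyst volume
= 3441 L/h / 479 L
= 7.184 h^-1

7.184 h^-1


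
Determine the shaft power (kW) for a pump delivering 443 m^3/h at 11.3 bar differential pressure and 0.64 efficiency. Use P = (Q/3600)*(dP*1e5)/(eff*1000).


Q = 443 / 3600 = 0.123056 m^3/s
P = 0.123056 * (11.3 * 1e5) / 0.64 / 1000 = 217.3

217.3 kW


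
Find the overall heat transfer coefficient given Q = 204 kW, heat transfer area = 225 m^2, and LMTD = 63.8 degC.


From Q = U*A*LMTD, U = Q / (A * LMTD)
U = 204 / (225 * 63.8) = 204 / 14355 = 0.01421

0.01421 kW/(m^2*K)


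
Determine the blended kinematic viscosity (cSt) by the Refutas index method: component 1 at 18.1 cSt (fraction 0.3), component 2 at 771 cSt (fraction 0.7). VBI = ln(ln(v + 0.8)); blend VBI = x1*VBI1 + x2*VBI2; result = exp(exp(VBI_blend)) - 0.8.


Refutas method: VBN_i = 14.534*ln(ln(visc_i + 0.8)) + 10.975, blended linearly by mass fraction; since VBN is linear in VBI_i = ln(ln(visc_i + 0.8)) and the fractions sum to 1, blend VBI directly: visc = exp(exp(VBI_blend)) - 0.8
VBI_1 = ln(ln(18.1 + 0.8)) = 1.07812
VBI_2 = ln(ln(771 + 0.8)) = 1.89443
VBI_blend = 0.3 * 1.07812 + 0.7 * 1.89443 = 1.64954
visc_blend = exp(exp(1.64954)) - 0.8 = 181.3

181.3 cSt


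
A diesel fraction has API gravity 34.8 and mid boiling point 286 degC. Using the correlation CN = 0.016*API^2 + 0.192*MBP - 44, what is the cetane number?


CN = 0.016 * 34.8^2 + 0.192 * 286 - 44
CN = 19.37664 + 54.912 - 44 = 30.28864

30.28864


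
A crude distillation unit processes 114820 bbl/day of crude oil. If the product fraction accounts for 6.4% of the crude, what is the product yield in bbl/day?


Crude throughput = 114820 bbl/day
Fraction yield = 6.4%
yield = throughput * fraction / 100
yield = 114820 * 6.4 / 100 = 7348.48

7348.48 bbl/day


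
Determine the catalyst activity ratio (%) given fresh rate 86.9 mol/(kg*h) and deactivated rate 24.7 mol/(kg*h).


Activity (%) = (rate_used / rate_fresh) * 100
rate_used = 24.7, rate_fresh = 86.9
= (24.7 / 86.9) * 100
= 0.2842 * 100 = 28.42

28.42 %


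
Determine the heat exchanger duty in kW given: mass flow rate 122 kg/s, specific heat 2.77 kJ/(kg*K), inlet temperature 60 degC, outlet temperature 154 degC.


Q = m_dot * cp * delta_T
delta_T = 154 - 60 = 94 K
Q = 122 * 2.77 * 94
= 337.94 * 94
= 31766.36 kW

31766.36 kW


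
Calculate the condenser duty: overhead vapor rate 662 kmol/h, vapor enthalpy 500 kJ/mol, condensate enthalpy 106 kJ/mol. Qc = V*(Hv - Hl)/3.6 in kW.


Qc = 662 * (500 - 106) / 3.6 = 662 * 394 / 3.6 = 72450

72450 kW


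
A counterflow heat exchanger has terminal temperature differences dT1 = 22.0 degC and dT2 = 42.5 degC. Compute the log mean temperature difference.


LMTD = (dT1 - dT2) / ln(dT1/dT2)
= (22.0 - 42.5) / ln(22.0 / 42.5) = -20.5 / -0.658462 = 31.13

31.13 degC


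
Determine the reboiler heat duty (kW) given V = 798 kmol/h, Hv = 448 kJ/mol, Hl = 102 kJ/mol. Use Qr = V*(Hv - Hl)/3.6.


Qr = 798 * (448 - 102) / 3.6 = 798 * 346 / 3.6 = 76700

76700 kW


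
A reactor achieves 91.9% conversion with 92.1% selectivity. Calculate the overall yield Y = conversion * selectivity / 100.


Overall yield = conversion (%) * selectivity (%) / 100
Conversion = 91.9%, Selectivity = 92.1%
Y = 91.9 * 92.1 / 100
= 84.6399 %

84.6399 %


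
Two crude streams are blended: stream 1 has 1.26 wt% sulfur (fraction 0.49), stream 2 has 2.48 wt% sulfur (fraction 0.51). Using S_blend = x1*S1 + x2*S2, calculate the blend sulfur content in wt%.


Linear sulfur blending: S_blend = x1*S1 + x2*S2
Contribution 1: 0.49 * 1.26 = 0.6174 wt%
Contribution 2: 0.51 * 2.48 = 1.2648 wt%
S_blend = 0.6174 + 1.2648 = 1.8822

1.8822 wt%


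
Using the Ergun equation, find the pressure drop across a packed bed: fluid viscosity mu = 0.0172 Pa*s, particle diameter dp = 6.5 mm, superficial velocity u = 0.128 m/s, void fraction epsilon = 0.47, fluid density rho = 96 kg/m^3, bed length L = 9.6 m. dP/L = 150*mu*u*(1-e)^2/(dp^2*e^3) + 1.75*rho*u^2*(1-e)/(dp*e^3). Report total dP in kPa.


dp = 6.5 mm = 0.0065 m
Viscous term = 150*0.0172*0.128*(1-0.47)^2 / (0.0065^2*0.47^3) = 21147.6
Inertial term = 1.75*96*0.128^2*(1-0.47) / (0.0065*0.47^3) = 2161.71
dP/L = 21147.6 + 2161.71 = 23309.3 Pa/m
dP = 23309.3 * 9.6 / 1000 = 223.8 kPa

223.8 kPa


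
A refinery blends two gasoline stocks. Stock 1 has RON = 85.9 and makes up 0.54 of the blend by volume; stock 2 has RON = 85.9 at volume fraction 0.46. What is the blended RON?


Linear blending: RON_blend = sum(vi * RONi)
Contribution 1: 0.54 * 85.9 = 46.386
Contribution 2: 0.46 * 85.9 = 39.514
RON_blend = 46.386 + 39.514 = 85.9

85.9


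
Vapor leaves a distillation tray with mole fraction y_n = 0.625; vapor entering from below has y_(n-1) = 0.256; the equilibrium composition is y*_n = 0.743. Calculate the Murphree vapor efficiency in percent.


Murphree vapor efficiency: EMV = (y_n - y_(n-1)) / (y*_n - y_(n-1)) * 100
EMV = (0.625 - 0.256) / (0.743 - 0.256) * 100 = 0.369 / 0.487 * 100 = 75.77

75.77 %


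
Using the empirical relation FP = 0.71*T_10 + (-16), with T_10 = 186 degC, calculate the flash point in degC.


FP = 0.71 * 186 + (-16) = 116.06

116.06 degC


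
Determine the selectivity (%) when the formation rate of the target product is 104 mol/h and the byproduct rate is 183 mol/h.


Selectivity = desired / (desired + undesired) * 100
Total products = 104 + 183 = 287 mol/h
S = 104 / 287 * 100
= 0.3624 * 100
= 36.24 %

36.24 %


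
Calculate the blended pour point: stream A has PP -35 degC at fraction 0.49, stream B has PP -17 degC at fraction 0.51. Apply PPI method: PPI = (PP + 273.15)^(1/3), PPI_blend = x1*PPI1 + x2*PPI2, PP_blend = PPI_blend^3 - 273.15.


PPI_1 = (-35 + 273.15)^(1/3) = 6.198456
PPI_2 = (-17 + 273.15)^(1/3) = 6.350844
PPI_blend = 0.49 * 6.198456 + 0.51 * 6.350844 = 6.276174
PP_blend = 6.276174^3 - 273.15 = 247.2208 - 273.15 = -25.93

-25.93 degC


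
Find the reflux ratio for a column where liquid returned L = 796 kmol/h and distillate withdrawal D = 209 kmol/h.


Reflux ratio definition: R = L / D (liquid returned / distillate withdrawn)
L = 796 kmol/h, D = 209 kmol/h
R = 796 / 209 = 3.809

3.809


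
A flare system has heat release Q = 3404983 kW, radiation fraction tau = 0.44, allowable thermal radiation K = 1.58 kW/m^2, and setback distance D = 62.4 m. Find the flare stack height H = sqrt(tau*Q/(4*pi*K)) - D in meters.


tau*Q/(4*pi*K) = 0.44 * 3404983 / (4 * pi * 1.58) = 75457.2
sqrt(75457.2) = 274.695
H = 274.695 - 62.4 = 212.3

212.3 m


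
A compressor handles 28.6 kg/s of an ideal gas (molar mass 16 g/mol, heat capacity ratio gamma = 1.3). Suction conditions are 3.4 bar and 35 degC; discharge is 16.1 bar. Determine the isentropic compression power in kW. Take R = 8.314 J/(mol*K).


Isentropic work: W = m*(gamma/(gamma-1))*(R*T1/MW)*((P2/P1)^((gamma-1)/gamma) - 1)
T1 = 35 + 273.15 = 308.15 K
Pressure ratio = 16.1 / 3.4 = 4.73529
Exponent = (1.3 - 1)/1.3 = 0.230769
(P2/P1)^exp - 1 = 4.73529^0.230769 - 1 = 0.43169
W = 28.6 * 1.3 / 0.3 * 8.314 * 308.15 / 16 * 0.43169 = 8567

8567 kW


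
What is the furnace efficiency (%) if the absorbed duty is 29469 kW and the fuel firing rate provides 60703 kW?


Furnace efficiency = Q_absorbed / Q_fuel * 100
= 29469 / 60703 * 100 = 48.55

48.55 %


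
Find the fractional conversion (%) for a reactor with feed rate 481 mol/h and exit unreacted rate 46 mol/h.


X = (F_in - F_out) / F_in * 100
Moles reacted = 481 - 46 = 435
X = 435 / 481 * 100
= 0.9044 * 100
= 90.44 %

90.44 %


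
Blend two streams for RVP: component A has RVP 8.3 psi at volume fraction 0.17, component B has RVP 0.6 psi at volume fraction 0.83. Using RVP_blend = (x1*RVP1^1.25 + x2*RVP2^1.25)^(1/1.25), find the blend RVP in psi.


Chevron index: RVP_blend = (sum xi*RVPi^1.25)^(1/1.25)
RVP^1.25 terms: 0.17 * 8.3^1.25 + 0.83 * 0.6^1.25 = 2.83325
RVP_blend = 2.83325^(1/1.25) = 2.301

2.301 psi


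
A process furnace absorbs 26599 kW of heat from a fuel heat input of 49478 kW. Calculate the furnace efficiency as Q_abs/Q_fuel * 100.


Furnace efficiency = Q_absorbed / Q_fuel * 100
= 26599 / 49478 * 100 = 53.76

53.76 %


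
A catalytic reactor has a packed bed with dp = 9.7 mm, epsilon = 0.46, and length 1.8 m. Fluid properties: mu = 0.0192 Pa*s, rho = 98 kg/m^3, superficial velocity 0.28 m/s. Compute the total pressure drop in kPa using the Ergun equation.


dp = 9.7 mm = 0.0097 m
Viscous term = 150*0.0192*0.28*(1-0.46)^2 / (0.0097^2*0.46^3) = 25675.6
Inertial term = 1.75*98*0.28^2*(1-0.46) / (0.0097*0.46^3) = 7690.04
dP/L = 25675.6 + 7690.04 = 33365.6 Pa/m
dP = 33365.6 * 1.8 / 1000 = 60.06 kPa

60.06 kPa


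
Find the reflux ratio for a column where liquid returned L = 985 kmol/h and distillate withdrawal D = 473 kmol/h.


Reflux ratio definition: R = L / D (liquid returned / distillate withdrawn)
L = 985 kmol/h, D = 473 kmol/h
R = 985 / 473 = 2.082

2.082


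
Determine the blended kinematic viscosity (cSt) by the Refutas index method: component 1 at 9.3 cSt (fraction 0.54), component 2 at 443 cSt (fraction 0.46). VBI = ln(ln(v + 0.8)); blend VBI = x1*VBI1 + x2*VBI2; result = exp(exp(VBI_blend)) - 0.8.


Refutas method: VBN_i = 14.534*ln(ln(visc_i + 0.8)) + 10.975, blended linearly by mass fraction; since VBN is linear in VBI_i = ln(ln(visc_i + 0.8)) and the fractions sum to 1, blend VBI directly: visc = exp(exp(VBI_blend)) - 0.8
VBI_1 = ln(ln(9.3 + 0.8)) = 0.838345
VBI_2 = ln(ln(443 + 0.8)) = 1.80753
VBI_blend = 0.54 * 0.838345 + 0.46 * 1.80753 = 1.28417
visc_blend = exp(exp(1.28417)) - 0.8 = 36.23

36.23 cSt


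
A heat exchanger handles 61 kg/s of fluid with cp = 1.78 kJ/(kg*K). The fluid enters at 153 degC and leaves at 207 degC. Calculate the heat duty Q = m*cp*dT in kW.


Q = m_dot * cp * delta_T
delta_T = 207 - 153 = 54 K
Q = 61 * 1.78 * 54
= 108.58 * 54
= 5863.32 kW

5863.32 kW


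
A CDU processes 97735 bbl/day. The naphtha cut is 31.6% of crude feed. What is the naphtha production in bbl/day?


Crude throughput = 97735 bbl/day
Fraction yield = 31.6%
yield = throughput * fraction / 100
yield = 97735 * 31.6 / 100 = 30884.26

30884.26 bbl/day


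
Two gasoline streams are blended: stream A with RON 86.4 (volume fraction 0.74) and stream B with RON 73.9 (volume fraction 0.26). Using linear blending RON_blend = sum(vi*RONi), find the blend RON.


Linear blending: RON_blend = sum(vi * RONi)
Contribution 1: 0.74 * 86.4 = 63.936
Contribution 2: 0.26 * 73.9 = 19.214
RON_blend = 63.936 + 19.214 = 83.15

83.15


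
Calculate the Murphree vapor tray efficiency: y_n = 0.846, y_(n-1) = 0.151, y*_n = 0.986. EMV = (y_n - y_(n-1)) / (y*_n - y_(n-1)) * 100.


Murphree vapor efficiency: EMV = (y_n - y_(n-1)) / (y*_n - y_(n-1)) * 100
EMV = (0.846 - 0.151) / (0.986 - 0.151) * 100 = 0.695 / 0.835 * 100 = 83.23

83.23 %


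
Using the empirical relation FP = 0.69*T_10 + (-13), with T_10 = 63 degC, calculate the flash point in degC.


FP = 0.69 * 63 + (-13) = 30.47

30.47 degC


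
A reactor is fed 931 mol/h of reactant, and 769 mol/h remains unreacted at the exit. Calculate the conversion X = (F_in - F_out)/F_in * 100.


X = (F_in - F_out) / F_in * 100
Moles reacted = 931 - 769 = 162
X = 162 / 931 * 100
= 0.1740 * 100
= 17.40 %

17.40 %


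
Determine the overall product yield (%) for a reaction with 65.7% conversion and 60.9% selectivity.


Overall yield = conversion (%) * selectivity (%) / 100
Conversion = 65.7%, Selectivity = 60.9%
Y = 65.7 * 60.9 / 100
= 40.0113 %

40.0113 %


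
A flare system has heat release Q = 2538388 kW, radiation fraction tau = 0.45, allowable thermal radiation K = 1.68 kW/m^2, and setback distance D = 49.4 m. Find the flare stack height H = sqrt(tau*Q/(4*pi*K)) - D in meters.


tau*Q/(4*pi*K) = 0.45 * 2538388 / (4 * pi * 1.68) = 54106.7
sqrt(54106.7) = 232.608
H = 232.608 - 49.4 = 183.2

183.2 m


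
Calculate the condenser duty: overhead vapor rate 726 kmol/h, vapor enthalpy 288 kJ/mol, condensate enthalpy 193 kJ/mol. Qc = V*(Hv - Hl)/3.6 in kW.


Qc = 726 * (288 - 193) / 3.6 = 726 * 95 / 3.6 = 19160

19160 kW


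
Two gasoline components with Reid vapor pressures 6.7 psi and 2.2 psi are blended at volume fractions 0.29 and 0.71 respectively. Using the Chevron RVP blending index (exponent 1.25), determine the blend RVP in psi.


Chevron index: RVP_blend = (sum xi*RVPi^1.25)^(1/1.25)
RVP^1.25 terms: 0.29 * 6.7^1.25 + 0.71 * 2.2^1.25 = 5.02835
RVP_blend = 5.02835^(1/1.25) = 3.640

3.640 psi


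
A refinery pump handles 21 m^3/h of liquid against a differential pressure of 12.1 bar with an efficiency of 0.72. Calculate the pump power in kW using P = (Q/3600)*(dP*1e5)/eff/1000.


Q = 21 / 3600 = 0.00583333 m^3/s
P = 0.00583333 * (12.1 * 1e5) / 0.72 / 1000 = 9.803

9.803 kW


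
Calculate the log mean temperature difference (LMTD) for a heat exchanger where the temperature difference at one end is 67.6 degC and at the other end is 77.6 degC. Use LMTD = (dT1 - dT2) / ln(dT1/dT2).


LMTD = (dT1 - dT2) / ln(dT1/dT2)
= (67.6 - 77.6) / ln(67.6 / 77.6) = -10 / -0.137959 = 72.49

72.49 degC


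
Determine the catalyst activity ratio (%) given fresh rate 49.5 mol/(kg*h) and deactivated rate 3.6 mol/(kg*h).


Activity (%) = (rate_used / rate_fresh) * 100
rate_used = 3.6, rate_fresh = 49.5
= (3.6 / 49.5) * 100
= 0.07273 * 100 = 7.273

7.273 %


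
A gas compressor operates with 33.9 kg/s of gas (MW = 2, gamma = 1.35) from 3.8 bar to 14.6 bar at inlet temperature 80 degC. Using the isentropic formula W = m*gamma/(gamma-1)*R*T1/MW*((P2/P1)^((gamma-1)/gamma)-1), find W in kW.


Isentropic work: W = m*(gamma/(gamma-1))*(R*T1/MW)*((P2/P1)^((gamma-1)/gamma) - 1)
T1 = 80 + 273.15 = 353.15 K
Pressure ratio = 14.6 / 3.8 = 3.84211
Exponent = (1.35 - 1)/1.35 = 0.259259
(P2/P1)^exp - 1 = 3.84211^0.259259 - 1 = 0.417604
W = 33.9 * 1.35 / 0.35 * 8.314 * 353.15 / 2 * 0.417604 = 80160

80160 kW


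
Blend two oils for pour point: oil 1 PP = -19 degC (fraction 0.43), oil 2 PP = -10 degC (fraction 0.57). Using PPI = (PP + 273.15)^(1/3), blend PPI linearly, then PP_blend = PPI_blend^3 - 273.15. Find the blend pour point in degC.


PPI_1 = (-19 + 273.15)^(1/3) = 6.334272
PPI_2 = (-10 + 273.15)^(1/3) = 6.408176
PPI_blend = 0.43 * 6.334272 + 0.57 * 6.408176 = 6.376397
PP_blend = 6.376397^3 - 273.15 = 259.2543 - 273.15 = -13.9

-13.9 degC


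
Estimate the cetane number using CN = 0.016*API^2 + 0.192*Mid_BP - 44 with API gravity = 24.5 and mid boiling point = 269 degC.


CN = 0.016 * 24.5^2 + 0.192 * 269 - 44
CN = 9.604 + 51.648 - 44 = 17.252

17.252


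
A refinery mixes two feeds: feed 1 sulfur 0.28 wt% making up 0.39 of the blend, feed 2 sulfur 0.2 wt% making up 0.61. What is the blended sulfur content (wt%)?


Linear sulfur blending: S_blend = x1*S1 + x2*S2
Contribution 1: 0.39 * 0.28 = 0.1092 wt%
Contribution 2: 0.61 * 0.2 = 0.122 wt%
S_blend = 0.1092 + 0.122 = 0.2312

0.2312 wt%


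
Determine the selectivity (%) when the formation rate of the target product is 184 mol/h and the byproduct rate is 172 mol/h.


Selectivity = desired / (desired + undesired) * 100
Total products = 184 + 172 = 356 mol/h
S = 184 / 356 * 100
= 0.5169 * 100
= 51.69 %

51.69 %


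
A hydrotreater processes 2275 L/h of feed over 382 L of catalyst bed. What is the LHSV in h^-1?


LHSV = volumetric feed rate / catalyst volume
= 2275 L/h / 382 L
= 5.955 h^-1

5.955 h^-1


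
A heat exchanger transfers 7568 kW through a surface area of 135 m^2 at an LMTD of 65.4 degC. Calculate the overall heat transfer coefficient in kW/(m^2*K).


From Q = U*A*LMTD, U = Q / (A * LMTD)
U = 7568 / (135 * 65.4) = 7568 / 8829 = 0.8572

0.8572 kW/(m^2*K)


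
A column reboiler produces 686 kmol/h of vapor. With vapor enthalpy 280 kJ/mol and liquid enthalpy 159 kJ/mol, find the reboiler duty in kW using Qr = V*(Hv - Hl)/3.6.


Qr = 686 * (280 - 159) / 3.6 = 686 * 121 / 3.6 = 23060

23060 kW


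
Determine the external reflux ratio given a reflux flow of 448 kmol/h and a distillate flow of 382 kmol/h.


Reflux ratio definition: R = L / D (liquid returned / distillate withdrawn)
L = 448 kmol/h, D = 382 kmol/h
R = 448 / 382 = 1.173

1.173


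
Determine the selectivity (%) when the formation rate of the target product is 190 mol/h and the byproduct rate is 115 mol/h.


Selectivity = desired / (desired + undesired) * 100
Total products = 190 + 115 = 305 mol/h
S = 190 / 305 * 100
= 0.6230 * 100
= 62.30 %

62.30 %


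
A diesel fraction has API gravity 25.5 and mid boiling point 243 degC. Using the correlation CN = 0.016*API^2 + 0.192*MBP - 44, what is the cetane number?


CN = 0.016 * 25.5^2 + 0.192 * 243 - 44
CN = 10.404 + 46.656 - 44 = 13.06

13.06


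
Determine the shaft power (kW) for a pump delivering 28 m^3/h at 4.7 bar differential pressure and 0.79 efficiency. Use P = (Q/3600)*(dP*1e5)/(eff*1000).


Q = 28 / 3600 = 0.00777778 m^3/s
P = 0.00777778 * (4.7 * 1e5) / 0.79 / 1000 = 4.627

4.627 kW


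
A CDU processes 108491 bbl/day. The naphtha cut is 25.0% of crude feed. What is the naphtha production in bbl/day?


Crude throughput = 108491 bbl/day
Fraction yield = 25.0%
yield = throughput * fraction / 100
yield = 108491 * 25.0 / 100 = 27122.75

27122.75 bbl/day


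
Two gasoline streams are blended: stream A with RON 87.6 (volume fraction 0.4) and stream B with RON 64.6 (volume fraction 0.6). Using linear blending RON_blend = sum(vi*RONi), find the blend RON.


Linear blending: RON_blend = sum(vi * RONi)
Contribution 1: 0.4 * 87.6 = 35.04
Contribution 2: 0.6 * 64.6 = 38.76
RON_blend = 35.04 + 38.76 = 73.8

73.8


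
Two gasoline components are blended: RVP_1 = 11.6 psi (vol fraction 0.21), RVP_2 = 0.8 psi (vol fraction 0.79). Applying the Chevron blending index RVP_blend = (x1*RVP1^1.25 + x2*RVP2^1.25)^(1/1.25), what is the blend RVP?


Chevron index: RVP_blend = (sum xi*RVPi^1.25)^(1/1.25)
RVP^1.25 terms: 0.21 * 11.6^1.25 + 0.79 * 0.8^1.25 = 5.09335
RVP_blend = 5.09335^(1/1.25) = 3.678

3.678 psi


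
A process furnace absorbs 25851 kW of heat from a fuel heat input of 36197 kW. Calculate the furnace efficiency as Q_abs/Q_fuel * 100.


Furnace efficiency = Q_absorbed / Q_fuel * 100
= 25851 / 36197 * 100 = 71.42

71.42 %


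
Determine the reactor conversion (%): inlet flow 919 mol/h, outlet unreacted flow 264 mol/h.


X = (F_in - F_out) / F_in * 100
Moles reacted = 919 - 264 = 655
X = 655 / 919 * 100
= 0.7127 * 100
= 71.27 %

71.27 %


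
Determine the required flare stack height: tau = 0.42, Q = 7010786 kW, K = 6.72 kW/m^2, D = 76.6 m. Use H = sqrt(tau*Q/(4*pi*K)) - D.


tau*Q/(4*pi*K) = 0.42 * 7010786 / (4 * pi * 6.72) = 34868.8
sqrt(34868.8) = 186.732
H = 186.732 - 76.6 = 110.1

110.1 m


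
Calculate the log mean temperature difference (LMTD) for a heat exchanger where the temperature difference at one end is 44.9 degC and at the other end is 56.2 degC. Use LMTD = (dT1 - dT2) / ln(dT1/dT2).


LMTD = (dT1 - dT2) / ln(dT1/dT2)
= (44.9 - 56.2) / ln(44.9 / 56.2) = -11.3 / -0.224479 = 50.34

50.34 degC


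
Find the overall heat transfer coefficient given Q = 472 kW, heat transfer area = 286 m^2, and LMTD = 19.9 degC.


From Q = U*A*LMTD, U = Q / (A * LMTD)
U = 472 / (286 * 19.9) = 472 / 5691.4 = 0.08293

0.08293 kW/(m^2*K)


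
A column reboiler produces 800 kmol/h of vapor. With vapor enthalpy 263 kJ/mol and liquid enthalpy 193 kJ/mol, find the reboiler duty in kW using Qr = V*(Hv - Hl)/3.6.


Qr = 800 * (263 - 193) / 3.6 = 800 * 70 / 3.6 = 15560

15560 kW


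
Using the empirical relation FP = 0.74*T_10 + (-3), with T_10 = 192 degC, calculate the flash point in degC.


FP = 0.74 * 192 + (-3) = 139.08

139.08 degC


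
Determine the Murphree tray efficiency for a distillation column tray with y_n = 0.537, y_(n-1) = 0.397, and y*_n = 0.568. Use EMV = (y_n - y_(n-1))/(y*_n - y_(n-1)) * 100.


Murphree vapor efficiency: EMV = (y_n - y_(n-1)) / (y*_n - y_(n-1)) * 100
EMV = (0.537 - 0.397) / (0.568 - 0.397) * 100 = 0.14 / 0.171 * 100 = 81.87

81.87 %


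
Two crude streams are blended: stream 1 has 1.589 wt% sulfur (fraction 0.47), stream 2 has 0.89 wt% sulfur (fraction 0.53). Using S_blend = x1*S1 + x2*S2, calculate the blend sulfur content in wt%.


Linear sulfur blending: S_blend = x1*S1 + x2*S2
Contribution 1: 0.47 * 1.589 = 0.74683 wt%
Contribution 2: 0.53 * 0.89 = 0.4717 wt%
S_blend = 0.74683 + 0.4717 = 1.21853

1.21853 wt%


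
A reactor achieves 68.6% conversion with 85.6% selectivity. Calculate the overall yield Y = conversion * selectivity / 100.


Overall yield = conversion (%) * selectivity (%) / 100
Conversion = 68.6%, Selectivity = 85.6%
Y = 68.6 * 85.6 / 100
= 58.7216 %

58.7216 %


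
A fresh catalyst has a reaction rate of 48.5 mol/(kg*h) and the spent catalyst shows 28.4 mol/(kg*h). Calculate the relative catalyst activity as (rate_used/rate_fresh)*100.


Activity (%) = (rate_used / rate_fresh) * 100
rate_used = 28.4, rate_fresh = 48.5
= (28.4 / 48.5) * 100
= 0.5856 * 100 = 58.56

58.56 %


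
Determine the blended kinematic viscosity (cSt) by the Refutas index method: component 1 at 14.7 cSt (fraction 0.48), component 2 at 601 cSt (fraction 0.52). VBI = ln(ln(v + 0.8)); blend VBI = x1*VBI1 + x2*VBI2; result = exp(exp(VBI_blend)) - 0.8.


Refutas method: VBN_i = 14.534*ln(ln(visc_i + 0.8)) + 10.975, blended linearly by mass fraction; since VBN is linear in VBI_i = ln(ln(visc_i + 0.8)) and the fractions sum to 1, blend VBI directly: visc = exp(exp(VBI_blend)) - 0.8
VBI_1 = ln(ln(14.7 + 0.8)) = 1.00826
VBI_2 = ln(ln(601 + 0.8)) = 1.85629
VBI_blend = 0.48 * 1.00826 + 0.52 * 1.85629 = 1.44924
visc_blend = exp(exp(1.44924)) - 0.8 = 70.00

70.00 cSt


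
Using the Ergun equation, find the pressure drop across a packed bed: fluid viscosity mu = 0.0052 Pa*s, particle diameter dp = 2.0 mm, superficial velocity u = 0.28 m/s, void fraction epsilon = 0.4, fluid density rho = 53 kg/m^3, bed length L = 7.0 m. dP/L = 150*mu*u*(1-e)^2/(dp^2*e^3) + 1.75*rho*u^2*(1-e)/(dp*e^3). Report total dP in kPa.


dp = 2.0 mm = 0.002 m
Viscous term = 150*0.0052*0.28*(1-0.4)^2 / (0.002^2*0.4^3) = 307125
Inertial term = 1.75*53*0.28^2*(1-0.4) / (0.002*0.4^3) = 34085.6
dP/L = 307125 + 34085.6 = 341211 Pa/m
dP = 341211 * 7.0 / 1000 = 2388 kPa

2388 kPa


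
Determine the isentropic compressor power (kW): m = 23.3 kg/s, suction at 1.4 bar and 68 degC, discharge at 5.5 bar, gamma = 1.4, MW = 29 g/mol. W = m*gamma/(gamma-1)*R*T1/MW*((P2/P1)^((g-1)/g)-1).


Isentropic work: W = m*(gamma/(gamma-1))*(R*T1/MW)*((P2/P1)^((gamma-1)/gamma) - 1)
T1 = 68 + 273.15 = 341.15 K
Pressure ratio = 5.5 / 1.4 = 3.92857
Exponent = (1.4 - 1)/1.4 = 0.285714
(P2/P1)^exp - 1 = 3.92857^0.285714 - 1 = 0.478363
W = 23.3 * 1.4 / 0.4 * 8.314 * 341.15 / 29 * 0.478363 = 3815

3815 kW


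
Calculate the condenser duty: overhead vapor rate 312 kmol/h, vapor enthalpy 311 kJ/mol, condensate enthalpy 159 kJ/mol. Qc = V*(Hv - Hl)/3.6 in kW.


Qc = 312 * (311 - 159) / 3.6 = 312 * 152 / 3.6 = 13170

13170 kW


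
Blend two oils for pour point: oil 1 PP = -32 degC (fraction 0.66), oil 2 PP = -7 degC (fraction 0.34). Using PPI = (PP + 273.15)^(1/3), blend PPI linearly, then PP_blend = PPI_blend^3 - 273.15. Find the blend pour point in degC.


PPI_1 = (-32 + 273.15)^(1/3) = 6.224375
PPI_2 = (-7 + 273.15)^(1/3) = 6.432436
PPI_blend = 0.66 * 6.224375 + 0.34 * 6.432436 = 6.295116
PP_blend = 6.295116^3 - 273.15 = 249.4659 - 273.15 = -23.68

-23.68 degC


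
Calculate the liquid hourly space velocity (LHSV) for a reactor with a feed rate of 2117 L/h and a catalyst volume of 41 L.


LHSV = volumetric feed rate / catalyst volume
= 2117 L/h / 41 L
= 51.63 h^-1

51.63 h^-1


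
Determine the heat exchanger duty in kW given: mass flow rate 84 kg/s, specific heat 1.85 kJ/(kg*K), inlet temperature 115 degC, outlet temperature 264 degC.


Q = m_dot * cp * delta_T
delta_T = 264 - 115 = 149 K
Q = 84 * 1.85 * 149
= 155.4 * 149
= 23154.6 kW

23154.6 kW


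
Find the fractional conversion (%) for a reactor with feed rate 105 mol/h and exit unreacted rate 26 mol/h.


X = (F_in - F_out) / F_in * 100
Moles reacted = 105 - 26 = 79
X = 79 / 105 * 100
= 0.7524 * 100
= 75.24 %

75.24 %


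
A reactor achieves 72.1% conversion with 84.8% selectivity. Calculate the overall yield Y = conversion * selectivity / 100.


Overall yield = conversion (%) * selectivity (%) / 100
Conversion = 72.1%, Selectivity = 84.8%
Y = 72.1 * 84.8 / 100
= 61.1408 %

61.1408 %


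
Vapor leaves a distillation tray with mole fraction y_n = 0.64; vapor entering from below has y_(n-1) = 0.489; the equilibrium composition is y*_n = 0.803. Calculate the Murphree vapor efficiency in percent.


Murphree vapor efficiency: EMV = (y_n - y_(n-1)) / (y*_n - y_(n-1)) * 100
EMV = (0.64 - 0.489) / (0.803 - 0.489) * 100 = 0.151 / 0.314 * 100 = 48.09

48.09 %


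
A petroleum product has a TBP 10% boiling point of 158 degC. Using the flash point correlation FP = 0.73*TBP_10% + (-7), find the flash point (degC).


FP = 0.73 * 158 + (-7) = 108.34

108.34 degC


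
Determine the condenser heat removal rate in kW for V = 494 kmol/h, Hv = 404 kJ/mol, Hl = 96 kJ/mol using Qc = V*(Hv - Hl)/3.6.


Qc = 494 * (404 - 96) / 3.6 = 494 * 308 / 3.6 = 42260

42260 kW


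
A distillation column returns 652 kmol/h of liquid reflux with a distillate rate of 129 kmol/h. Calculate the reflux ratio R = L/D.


Reflux ratio definition: R = L / D (liquid returned / distillate withdrawn)
L = 652 kmol/h, D = 129 kmol/h
R = 652 / 129 = 5.054

5.054


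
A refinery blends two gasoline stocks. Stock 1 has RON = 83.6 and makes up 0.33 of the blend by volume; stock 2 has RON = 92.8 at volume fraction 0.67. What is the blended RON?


Linear blending: RON_blend = sum(vi * RONi)
Contribution 1: 0.33 * 83.6 = 27.588
Contribution 2: 0.67 * 92.8 = 62.176
RON_blend = 27.588 + 62.176 = 89.764

89.764


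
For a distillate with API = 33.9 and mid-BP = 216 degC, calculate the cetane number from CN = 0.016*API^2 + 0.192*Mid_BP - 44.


CN = 0.016 * 33.9^2 + 0.192 * 216 - 44
CN = 18.38736 + 41.472 - 44 = 15.85936

15.85936


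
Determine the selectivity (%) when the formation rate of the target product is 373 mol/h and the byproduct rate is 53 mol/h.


Selectivity = desired / (desired + undesired) * 100
Total products = 373 + 53 = 426 mol/h
S = 373 / 426 * 100
= 0.8756 * 100
= 87.56 %

87.56 %


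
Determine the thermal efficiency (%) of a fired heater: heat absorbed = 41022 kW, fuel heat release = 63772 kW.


Furnace efficiency = Q_absorbed / Q_fuel * 100
= 41022 / 63772 * 100 = 64.33

64.33 %


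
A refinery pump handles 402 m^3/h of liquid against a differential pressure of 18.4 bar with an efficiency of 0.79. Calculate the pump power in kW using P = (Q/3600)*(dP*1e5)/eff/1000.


Q = 402 / 3600 = 0.111667 m^3/s
P = 0.111667 * (18.4 * 1e5) / 0.79 / 1000 = 260.1

260.1 kW


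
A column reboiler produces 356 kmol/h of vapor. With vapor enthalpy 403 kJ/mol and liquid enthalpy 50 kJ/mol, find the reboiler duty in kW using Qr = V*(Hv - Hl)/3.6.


Qr = 356 * (403 - 50) / 3.6 = 356 * 353 / 3.6 = 34910

34910 kW


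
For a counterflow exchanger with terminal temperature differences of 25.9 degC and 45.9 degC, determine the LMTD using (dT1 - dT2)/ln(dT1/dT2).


LMTD = (dT1 - dT2) / ln(dT1/dT2)
= (25.9 - 45.9) / ln(25.9 / 45.9) = -20 / -0.572222 = 34.95

34.95 degC


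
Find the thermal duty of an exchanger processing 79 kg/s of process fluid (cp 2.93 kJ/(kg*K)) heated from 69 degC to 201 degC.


Q = m_dot * cp * delta_T
delta_T = 201 - 69 = 132 K
Q = 79 * 2.93 * 132
= 231.47 * 132
= 30554.04 kW

30554.04 kW


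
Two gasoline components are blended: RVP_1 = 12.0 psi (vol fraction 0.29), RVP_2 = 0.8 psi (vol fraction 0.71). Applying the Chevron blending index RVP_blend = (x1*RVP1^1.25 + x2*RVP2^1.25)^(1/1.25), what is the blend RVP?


Chevron index: RVP_blend = (sum xi*RVPi^1.25)^(1/1.25)
RVP^1.25 terms: 0.29 * 12.0^1.25 + 0.71 * 0.8^1.25 = 7.01419
RVP_blend = 7.01419^(1/1.25) = 4.751

4.751 psi


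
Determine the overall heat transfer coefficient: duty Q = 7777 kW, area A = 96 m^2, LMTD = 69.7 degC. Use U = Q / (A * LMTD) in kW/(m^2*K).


From Q = U*A*LMTD, U = Q / (A * LMTD)
U = 7777 / (96 * 69.7) = 7777 / 6691.2 = 1.162

1.162 kW/(m^2*K)


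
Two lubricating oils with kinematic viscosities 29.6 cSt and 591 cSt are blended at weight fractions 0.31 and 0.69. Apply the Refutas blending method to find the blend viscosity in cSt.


Refutas method: VBN_i = 14.534*ln(ln(visc_i + 0.8)) + 10.975, blended linearly by mass fraction; since VBN is linear in VBI_i = ln(ln(visc_i + 0.8)) and the fractions sum to 1, blend VBI directly: visc = exp(exp(VBI_blend)) - 0.8
VBI_1 = ln(ln(29.6 + 0.8)) = 1.22801
VBI_2 = ln(ln(591 + 0.8)) = 1.85366
VBI_blend = 0.31 * 1.22801 + 0.69 * 1.85366 = 1.65971
visc_blend = exp(exp(1.65971)) - 0.8 = 191.3

191.3 cSt


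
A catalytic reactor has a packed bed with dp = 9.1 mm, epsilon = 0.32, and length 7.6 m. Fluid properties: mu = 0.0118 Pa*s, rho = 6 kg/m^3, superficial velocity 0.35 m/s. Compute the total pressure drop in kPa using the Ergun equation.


dp = 9.1 mm = 0.0091 m
Viscous term = 150*0.0118*0.35*(1-0.32)^2 / (0.0091^2*0.32^3) = 105567
Inertial term = 1.75*6*0.35^2*(1-0.32) / (0.0091*0.32^3) = 2933.21
dP/L = 105567 + 2933.21 = 108500 Pa/m
dP = 108500 * 7.6 / 1000 = 824.6 kPa

824.6 kPa


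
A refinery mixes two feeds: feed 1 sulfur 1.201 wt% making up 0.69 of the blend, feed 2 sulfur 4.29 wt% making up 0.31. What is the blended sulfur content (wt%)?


Linear sulfur blending: S_blend = x1*S1 + x2*S2
Contribution 1: 0.69 * 1.201 = 0.82869 wt%
Contribution 2: 0.31 * 4.29 = 1.3299 wt%
S_blend = 0.82869 + 1.3299 = 2.15859

2.15859 wt%


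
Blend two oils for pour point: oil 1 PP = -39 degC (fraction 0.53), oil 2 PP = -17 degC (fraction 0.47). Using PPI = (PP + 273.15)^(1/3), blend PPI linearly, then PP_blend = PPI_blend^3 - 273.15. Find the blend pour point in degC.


PPI_1 = (-39 + 273.15)^(1/3) = 6.163557
PPI_2 = (-17 + 273.15)^(1/3) = 6.350844
PPI_blend = 0.53 * 6.163557 + 0.47 * 6.350844 = 6.251582
PP_blend = 6.251582^3 - 273.15 = 244.3261 - 273.15 = -28.82

-28.82 degC


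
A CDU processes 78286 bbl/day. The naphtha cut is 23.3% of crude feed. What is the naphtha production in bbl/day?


Crude throughput = 78286 bbl/day
Fraction yield = 23.3%
yield = throughput * fraction / 100
yield = 78286 * 23.3 / 100 = 18240.638

18240.638 bbl/day


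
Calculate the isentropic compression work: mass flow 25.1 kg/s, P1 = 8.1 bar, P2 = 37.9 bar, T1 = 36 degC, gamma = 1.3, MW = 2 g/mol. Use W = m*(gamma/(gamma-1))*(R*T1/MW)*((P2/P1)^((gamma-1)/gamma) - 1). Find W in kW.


Isentropic work: W = m*(gamma/(gamma-1))*(R*T1/MW)*((P2/P1)^((gamma-1)/gamma) - 1)
T1 = 36 + 273.15 = 309.15 K
Pressure ratio = 37.9 / 8.1 = 4.67901
Exponent = (1.3 - 1)/1.3 = 0.230769
(P2/P1)^exp - 1 = 4.67901^0.230769 - 1 = 0.427745
W = 25.1 * 1.3 / 0.3 * 8.314 * 309.15 / 2 * 0.427745 = 59790

59790 kW


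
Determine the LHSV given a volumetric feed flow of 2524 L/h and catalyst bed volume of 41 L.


LHSV = volumetric feed rate / catalyst volume
= 2524 L/h / 41 L
= 61.56 h^-1

61.56 h^-1


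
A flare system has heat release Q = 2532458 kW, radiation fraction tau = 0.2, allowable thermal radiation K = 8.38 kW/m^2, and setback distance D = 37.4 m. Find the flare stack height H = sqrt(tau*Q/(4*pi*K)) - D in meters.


tau*Q/(4*pi*K) = 0.2 * 2532458 / (4 * pi * 8.38) = 4809.7
sqrt(4809.7) = 69.352
H = 69.352 - 37.4 = 31.95

31.95 m


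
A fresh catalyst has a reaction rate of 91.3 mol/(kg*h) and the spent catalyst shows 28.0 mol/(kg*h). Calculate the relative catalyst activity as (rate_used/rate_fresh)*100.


Activity (%) = (rate_used / rate_fresh) * 100
rate_used = 28.0, rate_fresh = 91.3
= (28.0 / 91.3) * 100
= 0.3067 * 100 = 30.67

30.67 %


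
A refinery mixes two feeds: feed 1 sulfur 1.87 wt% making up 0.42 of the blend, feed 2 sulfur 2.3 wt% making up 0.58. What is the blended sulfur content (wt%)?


Linear sulfur blending: S_blend = x1*S1 + x2*S2
Contribution 1: 0.42 * 1.87 = 0.7854 wt%
Contribution 2: 0.58 * 2.3 = 1.334 wt%
S_blend = 0.7854 + 1.334 = 2.1194

2.1194 wt%


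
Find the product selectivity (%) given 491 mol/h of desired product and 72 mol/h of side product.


Selectivity = desired / (desired + undesired) * 100
Total products = 491 + 72 = 563 mol/h
S = 491 / 563 * 100
= 0.8721 * 100
= 87.21 %

87.21 %
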